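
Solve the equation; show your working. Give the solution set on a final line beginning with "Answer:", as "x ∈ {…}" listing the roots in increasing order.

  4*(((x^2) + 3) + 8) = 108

Step 1. [4*(((x^2) + 3) + 8) = 108] leading coefficient 4: divide by 4. So div: ((x^2) + 3) + 8 = 27.
Step 2. [((x^2) + 3) + 8 = 27] the outer +8 inverts by subtracting 8. So sub: (x^2) + 3 = 19.
Step 3. [(x^2) + 3 = 19] 3 comes off first (subtract 3). So sub: x^2 = 16.
Step 4. [x^2 = 16] √ both sides: 16 ≥ 0 gives two branches ⇒ sqrt: x = 4 or -4.

Answer: x ∈ {-4, 4}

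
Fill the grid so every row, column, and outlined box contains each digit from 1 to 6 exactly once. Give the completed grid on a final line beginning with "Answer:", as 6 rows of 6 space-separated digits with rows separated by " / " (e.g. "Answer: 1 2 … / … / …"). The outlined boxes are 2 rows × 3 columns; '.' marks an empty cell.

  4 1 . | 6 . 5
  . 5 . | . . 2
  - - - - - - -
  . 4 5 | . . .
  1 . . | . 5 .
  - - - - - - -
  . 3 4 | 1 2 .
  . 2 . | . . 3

Step 1. [r3c1∈{2,3,6}] in col 1, 2 fits only at r3c1 ⇒ r3c1=2.
Step 2. [r2c1∈{3,6}] across col 1, 3 lands solely at r2c1 ⇒ r2c1=3.
Step 3. [r5c6∈{6}] nothing but 6 survives at r5c6. So r5c6=6.
Step 4. [r2c4∈{4}] r2c4 has the single candidate 4. So r2c4=4.
Step 5. [r2c3∈{6}] r2c3 is down to just 6 ⇒ r2c3=6.
Step 6. [r3c4∈{3}] r3c4 has the single candidate 3, so r3c4=3.
Step 7. [r3c6∈{1}] only 1 remains possible at r3c6, so r3c6=1.
Step 8. [r6c4∈{5}] r6c4 has the single candidate 5. So r6c4=5.
Step 9. [r6c1∈{6}] r6c1 has the single candidate 6, so r6c1=6.
Step 10. [r1c5∈{3}] r1c5's peers cover all but 3. So r1c5=3.
Step 11. [r6c3∈{1}] nothing but 1 survives at r6c3. So r6c3=1.
Step 12. [r4c3∈{3}] r4c3's peers cover all but 3 ⇒ r4c3=3.
Step 13. [r3c5∈{6}] r3c5's peers cover all but 6, so r3c5=6.
Step 14. [r4c2∈{6}] only 6 remains possible at r4c2, so r4c2=6.
Step 15. [r6c5∈{4}] r6c5 is down to just 4. So r6c5=4.
Step 16. [r4c6∈{4}] r4c6 has the single candidate 4, so r4c6=4.
Step 17. [r1c3∈{2}] nothing but 2 survives at r1c3, so r1c3=2.
Step 18. [r2c5∈{1}] r2c5 has the single candidate 1 ⇒ r2c5=1.
Step 19. [r4c4∈{2}] r4c4 is down to just 2. So r4c4=2.
Step 20. [r5c1∈{5}] r5c1's peers cover all but 5, so r5c1=5.

Answer: 4 1 2 6 3 5 / 3 5 6 4 1 2 / 2 4 5 3 6 1 / 1 6 3 2 5 4 / 5 3 4 1 2 6 / 6 2 1 5 4 3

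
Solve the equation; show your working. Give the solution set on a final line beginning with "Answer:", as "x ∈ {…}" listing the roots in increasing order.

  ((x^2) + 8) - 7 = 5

Step 1. [((x^2) + 8) - 7 = 5] -7 is outermost — add 7 both sides ⇒ sub: (x^2) + 8 = 12.
Step 2. [(x^2) + 8 = 12] peel the +8: subtract 8 from each side. So sub: x^2 = 4.
Step 3. [x^2 = 4] √ both sides: 4 ≥ 0 gives two branches, so sqrt: x = 2 or -2.

Answer: x ∈ {-2, 2}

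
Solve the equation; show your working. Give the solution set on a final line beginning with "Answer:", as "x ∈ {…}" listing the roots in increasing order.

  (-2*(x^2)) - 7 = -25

Step 1. [(-2*(x^2)) - 7 = -25] 7 comes off first (add 7). So sub: -2*(x^2) = -18.
Step 2. [-2*(x^2) = -18] -2·(inner) — divide through by -2 ⇒ div: x^2 = 9.
Step 3. [x^2 = 9] LHS squared, RHS 9 ≥ 0: apply √ (±). So sqrt: x = 3 or -3.

Answer: x ∈ {-3, 3}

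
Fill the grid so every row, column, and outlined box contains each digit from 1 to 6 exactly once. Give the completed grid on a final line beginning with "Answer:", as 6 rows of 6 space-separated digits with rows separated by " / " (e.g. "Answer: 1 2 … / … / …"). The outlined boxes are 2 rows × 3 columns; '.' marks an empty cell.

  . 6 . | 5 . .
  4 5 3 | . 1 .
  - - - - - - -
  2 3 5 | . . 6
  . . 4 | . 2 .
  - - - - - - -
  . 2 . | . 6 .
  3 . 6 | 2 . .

Step 1. [r5c3∈{1}] r5c3 has the single candidate 1. So r5c3=1.
Step 2. [r4c6∈{1,3,5}] 5 has one home in row 4: r4c6 ⇒ r4c6=5.
Step 3. [r3c5∈{4}] only 4 remains possible at r3c5, so r3c5=4.
Step 4. [r1c6∈{2,3,4}] in row 1, 4 fits only at r1c6. So r1c6=4.
Step 5. [r4c4∈{1,3}] across row 4, 3 lands solely at r4c4 ⇒ r4c4=3.
Step 6. [r4c2∈{1}] r4c2's peers cover all but 1 ⇒ r4c2=1.
Step 7. [r1c5∈{3}] nothing but 3 survives at r1c5, so r1c5=3.
Step 8. [r5c6∈{3}] only 3 remains possible at r5c6. So r5c6=3.
Step 9. [r6c5∈{5}] r6c5 is down to just 5. So r6c5=5.
Step 10. [r1c1∈{1}] r1c1's peers cover all but 1, so r1c1=1.
Step 11. [r5c4∈{4}] r5c4 has the single candidate 4. So r5c4=4.
Step 12. [r2c4∈{6}] r2c4 is down to just 6, so r2c4=6.
Step 13. [r2c6∈{2}] r2c6 is down to just 2. So r2c6=2.
Step 14. [r4c1∈{6}] only 6 remains possible at r4c1 ⇒ r4c1=6.
Step 15. [r6c6∈{1}] nothing but 1 survives at r6c6 ⇒ r6c6=1.
Step 16. [r1c3∈{2}] r1c3 is down to just 2, so r1c3=2.
Step 17. [r6c2∈{4}] r6c2's peers cover all but 4 ⇒ r6c2=4.
Step 18. [r3c4∈{1}] only 1 remains possible at r3c4, so r3c4=1.
Step 19. [r5c1∈{5}] r5c1 is down to just 5. So r5c1=5.

Answer: 1 6 2 5 3 4 / 4 5 3 6 1 2 / 2 3 5 1 4 6 / 6 1 4 3 2 5 / 5 2 1 4 6 3 / 3 4 6 2 5 1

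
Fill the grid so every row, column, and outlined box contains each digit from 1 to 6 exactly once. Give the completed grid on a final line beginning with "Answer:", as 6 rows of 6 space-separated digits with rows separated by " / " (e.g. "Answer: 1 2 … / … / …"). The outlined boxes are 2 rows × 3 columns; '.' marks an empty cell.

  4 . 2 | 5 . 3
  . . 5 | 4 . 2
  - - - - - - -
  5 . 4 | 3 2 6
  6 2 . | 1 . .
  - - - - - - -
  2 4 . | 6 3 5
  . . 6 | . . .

Step 1. [r6c6∈{1,4}] across col 6, 1 lands solely at r6c6 ⇒ r6c6=1.
Step 2. [r2c1∈{1,3}] 1 has one home in col 1: r2c1. So r2c1=1.
Step 3. [r2c5∈{6}] only 6 remains possible at r2c5, so r2c5=6.
Step 4. [r6c5∈{4}] nothing but 4 survives at r6c5 ⇒ r6c5=4.
Step 5. [r6c1∈{3}] r6c1's peers cover all but 3. So r6c1=3.
Step 6. [r3c2∈{1}] nothing but 1 survives at r3c2. So r3c2=1.
Step 7. [r4c5∈{5}] r4c5 is down to just 5 ⇒ r4c5=5.
Step 8. [r4c3∈{3}] r4c3's peers cover all but 3. So r4c3=3.
Step 9. [r1c5∈{1}] nothing but 1 survives at r1c5, so r1c5=1.
Step 10. [r2c2∈{3}] r2c2 has the single candidate 3, so r2c2=3.
Step 11. [r4c6∈{4}] r4c6's peers cover all but 4, so r4c6=4.
Step 12. [r6c4∈{2}] r6c4's peers cover all but 2. So r6c4=2.
Step 13. [r6c2∈{5}] r6c2 is down to just 5 ⇒ r6c2=5.
Step 14. [r1c2∈{6}] r1c2's peers cover all but 6. So r1c2=6.
Step 15. [r5c3∈{1}] r5c3 is down to just 1, so r5c3=1.

Answer: 4 6 2 5 1 3 / 1 3 5 4 6 2 / 5 1 4 3 2 6 / 6 2 3 1 5 4 / 2 4 1 6 3 5 / 3 5 6 2 4 1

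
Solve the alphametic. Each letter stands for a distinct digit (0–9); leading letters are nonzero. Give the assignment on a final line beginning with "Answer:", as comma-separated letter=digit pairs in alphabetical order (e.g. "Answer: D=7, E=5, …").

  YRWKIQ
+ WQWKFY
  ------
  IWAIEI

Step 1. [col 1: Q + Y ≡ I (mod 10)] no forcing yet in column 1 (carry-in 0); Q=6 is free and consistent — try it. So Q=6.
Step 2. [col 1: Q + Y ≡ I (mod 10)] several values work for Y in column 1 (Q + Y ≡ I (mod 10), carry-in 0); try Y=3 ⇒ Y=3.
Step 3. [col 1: Q + Y ≡ I (mod 10)] column 1 reads Q+Y+carry(0)=I with Q=6, Y=3; with digits 3,6 already taken and all letters distinct, the only value for I is 9 ⇒ I=9.
Step 4. [col 2: I + F ≡ E (mod 10)] column 2 (I + F ≡ E (mod 10), carry-in 0) doesn't pin E yet; pick E=1 and continue. So E=1.
Step 5. [col 2: I + F ≡ E (mod 10)] in column 2 we have I+F≡E with carry-in 0; given I=9, E=1 and digits 1,3,6,9 already taken and all letters distinct, that pins F to 2 ⇒ F=2.
Step 6. [col 3: K + K ≡ I (mod 10)] in column 3 we have K+K≡I with carry-in 1; given I=9 and digits 1,2,3,6,9 already taken and all letters distinct, that pins K to 4, so K=4.
Step 7. [col 4: W + W ≡ A (mod 10)] in column 4 we have W+W≡A with carry-in 0; given nothing yet and digits 1,2,3,4,6,9 already taken and all letters distinct, that pins A to 0, so A=0.
Step 8. [col 4: W + W ≡ A (mod 10)] column 4 reads W+W+carry(0)=A with A=0; with digits 0,1,2,3,4,6,9 already taken and all letters distinct, the only value for W is 5, so W=5.
Step 9. [col 5: R + Q ≡ W (mod 10)] from column 5 (Q=6, W=5, carry-in 1, digits 0,1,2,3,4,5,6,9 already taken and all letters distinct): R must equal 8. So R=8.

Answer: A=0, E=1, F=2, I=9, K=4, Q=6, R=8, W=5, Y=3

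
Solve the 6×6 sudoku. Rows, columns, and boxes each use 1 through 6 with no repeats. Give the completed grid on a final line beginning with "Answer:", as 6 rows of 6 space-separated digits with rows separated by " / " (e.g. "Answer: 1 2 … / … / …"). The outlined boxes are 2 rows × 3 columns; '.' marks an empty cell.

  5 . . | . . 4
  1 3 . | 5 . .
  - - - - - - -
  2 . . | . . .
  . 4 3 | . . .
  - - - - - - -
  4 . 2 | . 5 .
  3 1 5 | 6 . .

Step 1. [r3c3∈{1,6}] col 3 places 1 nowhere but r3c3 ⇒ r3c3=1.
Step 2. [r4c6∈{1,2,5,6}] across row 4, 5 lands solely at r4c6. So r4c6=5.
Step 3. [r1c2∈{2,6}] col 2 places 2 nowhere but r1c2. So r1c2=2.
Step 4. [r6c6∈{2}] r6c6 has the single candidate 2, so r6c6=2.
Step 5. [r2c6∈{6}] r2c6 is down to just 6, so r2c6=6.
Step 6. [r3c6∈{3}] r3c6 has the single candidate 3 ⇒ r3c6=3.
Step 7. [r5c4∈{1,3}] across row 5, 3 lands solely at r5c4, so r5c4=3.
Step 8. [r1c4∈{1}] r1c4 has the single candidate 1, so r1c4=1.
Step 9. [r4c1∈{6}] r4c1's peers cover all but 6, so r4c1=6.
Step 10. [r3c4∈{4}] r3c4's peers cover all but 4 ⇒ r3c4=4.
Step 11. [r4c4∈{2}] r4c4 has the single candidate 2 ⇒ r4c4=2.
Step 12. [r5c2∈{6}] r5c2's peers cover all but 6, so r5c2=6.
Step 13. [r3c2∈{5}] nothing but 5 survives at r3c2, so r3c2=5.
Step 14. [r5c6∈{1}] r5c6 has the single candidate 1. So r5c6=1.
Step 15. [r1c5∈{3}] nothing but 3 survives at r1c5, so r1c5=3.
Step 16. [r2c3∈{4}] r2c3's peers cover all but 4. So r2c3=4.
Step 17. [r3c5∈{6}] only 6 remains possible at r3c5, so r3c5=6.
Step 18. [r6c5∈{4}] only 4 remains possible at r6c5, so r6c5=4.
Step 19. [r1c3∈{6}] r1c3's peers cover all but 6 ⇒ r1c3=6.
Step 20. [r4c5∈{1}] nothing but 1 survives at r4c5. So r4c5=1.
Step 21. [r2c5∈{2}] r2c5 has the single candidate 2 ⇒ r2c5=2.

Answer: 5 2 6 1 3 4 / 1 3 4 5 2 6 / 2 5 1 4 6 3 / 6 4 3 2 1 5 / 4 6 2 3 5 1 / 3 1 5 6 4 2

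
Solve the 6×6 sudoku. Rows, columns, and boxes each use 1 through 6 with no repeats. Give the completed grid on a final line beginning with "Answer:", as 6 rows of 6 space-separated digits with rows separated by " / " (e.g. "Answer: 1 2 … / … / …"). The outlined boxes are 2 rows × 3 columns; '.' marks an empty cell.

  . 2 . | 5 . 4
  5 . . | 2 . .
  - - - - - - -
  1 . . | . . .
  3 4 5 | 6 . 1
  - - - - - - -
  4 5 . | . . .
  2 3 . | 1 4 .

Step 1. [r6c3∈{6}] r6c3 has the single candidate 6, so r6c3=6.
Step 2. [r2c2∈{1,6}] across col 2, 1 lands solely at r2c2. So r2c2=1.
Step 3. [r5c4∈{3}] r5c4 is down to just 3. So r5c4=3.
Step 4. [r4c5∈{2}] r4c5's peers cover all but 2. So r4c5=2.
Step 5. [r5c5∈{6}] r5c5's peers cover all but 6 ⇒ r5c5=6.
Step 6. [r2c5∈{3}] r2c5 has the single candidate 3 ⇒ r2c5=3.
Step 7. [r3c5∈{5}] only 5 remains possible at r3c5 ⇒ r3c5=5.
Step 8. [r1c5∈{1}] r1c5's peers cover all but 1, so r1c5=1.
Step 9. [r3c3∈{2}] only 2 remains possible at r3c3. So r3c3=2.
Step 10. [r2c3∈{4}] r2c3 has the single candidate 4. So r2c3=4.
Step 11. [r5c3∈{1}] r5c3 has the single candidate 1. So r5c3=1.
Step 12. [r3c2∈{6}] r3c2 is down to just 6. So r3c2=6.
Step 13. [r3c4∈{4}] only 4 remains possible at r3c4. So r3c4=4.
Step 14. [r2c6∈{6}] r2c6 is down to just 6, so r2c6=6.
Step 15. [r3c6∈{3}] r3c6 has the single candidate 3. So r3c6=3.
Step 16. [r5c6∈{2}] r5c6 has the single candidate 2 ⇒ r5c6=2.
Step 17. [r1c3∈{3}] r1c3's peers cover all but 3 ⇒ r1c3=3.
Step 18. [r1c1∈{6}] nothing but 6 survives at r1c1, so r1c1=6.
Step 19. [r6c6∈{5}] only 5 remains possible at r6c6, so r6c6=5.

Answer: 6 2 3 5 1 4 / 5 1 4 2 3 6 / 1 6 2 4 5 3 / 3 4 5 6 2 1 / 4 5 1 3 6 2 / 2 3 6 1 4 5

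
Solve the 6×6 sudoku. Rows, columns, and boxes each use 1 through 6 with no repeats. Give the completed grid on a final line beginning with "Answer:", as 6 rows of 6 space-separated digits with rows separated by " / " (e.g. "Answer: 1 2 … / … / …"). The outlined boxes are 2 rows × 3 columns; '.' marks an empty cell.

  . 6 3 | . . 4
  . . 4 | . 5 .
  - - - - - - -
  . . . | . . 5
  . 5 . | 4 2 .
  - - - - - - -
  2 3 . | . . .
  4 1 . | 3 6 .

Step 1. [r1c5∈{1}] nothing but 1 survives at r1c5 ⇒ r1c5=1.
Step 2. [r2c6∈{2,3,6}] row 2 places 3 nowhere but r2c6 ⇒ r2c6=3.
Step 3. [r4c6∈{1,6}] 6 has one home in col 6: r4c6, so r4c6=6.
Step 4. [r3c3∈{1,2,6}] in col 3, 2 fits only at r3c3. So r3c3=2.
Step 5. [r4c1∈{1,3}] 3 has one home in row 4: r4c1, so r4c1=3.
Step 6. [r5c4∈{1,5}] in col 4, 5 fits only at r5c4, so r5c4=5.
Step 7. [r3c4∈{1}] nothing but 1 survives at r3c4 ⇒ r3c4=1.
Step 8. [r1c4∈{2}] r1c4's peers cover all but 2, so r1c4=2.
Step 9. [r5c5∈{4}] only 4 remains possible at r5c5. So r5c5=4.
Step 10. [r1c1∈{5}] r1c1's peers cover all but 5. So r1c1=5.
Step 11. [r3c5∈{3}] nothing but 3 survives at r3c5 ⇒ r3c5=3.
Step 12. [r6c6∈{2}] r6c6's peers cover all but 2. So r6c6=2.
Step 13. [r3c1∈{6}] r3c1's peers cover all but 6, so r3c1=6.
Step 14. [r6c3∈{5}] r6c3's peers cover all but 5. So r6c3=5.
Step 15. [r2c4∈{6}] r2c4 is down to just 6 ⇒ r2c4=6.
Step 16. [r2c1∈{1}] r2c1's peers cover all but 1. So r2c1=1.
Step 17. [r2c2∈{2}] r2c2's peers cover all but 2, so r2c2=2.
Step 18. [r4c3∈{1}] nothing but 1 survives at r4c3 ⇒ r4c3=1.
Step 19. [r5c3∈{6}] r5c3 has the single candidate 6. So r5c3=6.
Step 20. [r3c2∈{4}] r3c2's peers cover all but 4, so r3c2=4.
Step 21. [r5c6∈{1}] r5c6 has the single candidate 1. So r5c6=1.

Answer: 5 6 3 2 1 4 / 1 2 4 6 5 3 / 6 4 2 1 3 5 / 3 5 1 4 2 6 / 2 3 6 5 4 1 / 4 1 5 3 6 2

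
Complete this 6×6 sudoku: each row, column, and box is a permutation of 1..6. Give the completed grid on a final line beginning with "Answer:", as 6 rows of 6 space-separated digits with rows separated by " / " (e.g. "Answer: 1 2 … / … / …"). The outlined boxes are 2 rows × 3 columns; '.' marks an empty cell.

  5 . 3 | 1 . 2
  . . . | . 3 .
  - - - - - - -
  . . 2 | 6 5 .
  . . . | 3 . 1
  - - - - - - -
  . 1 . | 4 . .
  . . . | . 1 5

Step 1. [r3c6∈{4}] r3c6's peers cover all but 4, so r3c6=4.
Step 2. [r2c6∈{6}] r2c6 has the single candidate 6, so r2c6=6.
Step 3. [r4c2∈{4,5,6}] col 2 places 5 nowhere but r4c2. So r4c2=5.
Step 4. [r6c4∈{2}] nothing but 2 survives at r6c4, so r6c4=2.
Step 5. [r5c1∈{2,3,6}] 2 has one home in row 5: r5c1 ⇒ r5c1=2.
Step 6. [r2c3∈{1,4}] r2c3 is the only open cell in col 3 admitting 1 ⇒ r2c3=1.
Step 7. [r2c1∈{4}] r2c1 has the single candidate 4. So r2c1=4.
Step 8. [r6c2∈{3,4,6}] in col 2, 4 fits only at r6c2 ⇒ r6c2=4.
Step 9. [r6c3∈{6}] nothing but 6 survives at r6c3. So r6c3=6.
Step 10. [r3c2∈{3}] nothing but 3 survives at r3c2. So r3c2=3.
Step 11. [r5c5∈{6}] r5c5 is down to just 6. So r5c5=6.
Step 12. [r3c1∈{1}] r3c1's peers cover all but 1, so r3c1=1.
Step 13. [r6c1∈{3}] only 3 remains possible at r6c1 ⇒ r6c1=3.
Step 14. [r5c3∈{5}] only 5 remains possible at r5c3, so r5c3=5.
Step 15. [r1c2∈{6}] only 6 remains possible at r1c2, so r1c2=6.
Step 16. [r2c4∈{5}] only 5 remains possible at r2c4, so r2c4=5.
Step 17. [r2c2∈{2}] only 2 remains possible at r2c2. So r2c2=2.
Step 18. [r4c1∈{6}] r4c1's peers cover all but 6. So r4c1=6.
Step 19. [r4c3∈{4}] only 4 remains possible at r4c3 ⇒ r4c3=4.
Step 20. [r5c6∈{3}] r5c6's peers cover all but 3. So r5c6=3.
Step 21. [r4c5∈{2}] r4c5 has the single candidate 2, so r4c5=2.
Step 22. [r1c5∈{4}] r1c5 is down to just 4. So r1c5=4.

Answer: 5 6 3 1 4 2 / 4 2 1 5 3 6 / 1 3 2 6 5 4 / 6 5 4 3 2 1 / 2 1 5 4 6 3 / 3 4 6 2 1 5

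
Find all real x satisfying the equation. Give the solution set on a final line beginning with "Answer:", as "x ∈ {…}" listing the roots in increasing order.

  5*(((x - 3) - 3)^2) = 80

Step 1. [5*(((x - 3) - 3)^2) = 80] LHS = 5·(…); ÷5 both sides ⇒ div: ((x - 3) - 3)^2 = 16.
Step 2. [((x - 3) - 3)^2 = 16] LHS squared, RHS 16 ≥ 0: apply √ (±), so sqrt: (x - 3) - 3 = 4 or -4.
Step 3. [(x - 3) - 3 = 4 or -4] -3 is outermost — add 3 both sides. So sub: x - 3 = 7 or -1.
Step 4. [x - 3 = 7 or -1] -3 is outermost — add 3 both sides ⇒ sub: x = 10 or 2.

Answer: x ∈ {2, 10}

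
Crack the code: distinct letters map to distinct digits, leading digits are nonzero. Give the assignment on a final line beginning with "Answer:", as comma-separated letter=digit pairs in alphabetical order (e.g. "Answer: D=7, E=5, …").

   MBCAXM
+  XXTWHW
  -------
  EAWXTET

Step 1. [col 1: M + W ≡ T (mod 10)] column 1 (M + W ≡ T (mod 10), carry-in 0) doesn't pin W yet; pick W=7 and continue. So W=7.
Step 2. [E] E is the leading digit of a 7-digit sum of two 6-digit numbers; the final carry is exactly 1, so E=1.
Step 3. [col 1: M + W ≡ T (mod 10)] T=3 is one option consistent with column 1 (M + W ≡ T (mod 10), carry-in 0) — take it ⇒ T=3.
Step 4. [col 1: M + W ≡ T (mod 10)] from column 1 (W=7, T=3, carry-in 0, digits 1,3,7 already taken and all letters distinct): M must equal 6, so M=6.
Step 5. [col 2: X + H ≡ E (mod 10)] no forcing yet in column 2 (carry-in 1); H=2 is free and consistent — try it, so H=2.
Step 6. [col 2: X + H ≡ E (mod 10)] column 2 reads X+H+carry(1)=E with H=2, E=1; with digits 1,2,3,6,7 already taken and all letters distinct, the only value for X is 8 ⇒ X=8.
Step 7. [col 3: A + W ≡ T (mod 10)] in column 3 we have A+W≡T with carry-in 1; given W=7, T=3 and digits 1,2,3,6,7,8 already taken and all letters distinct, that pins A to 5, so A=5.
Step 8. [col 4: C + T ≡ X (mod 10)] column 4 reads C+T+carry(1)=X with T=3, X=8; with digits 1,2,3,5,6,7,8 already taken and all letters distinct, the only value for C is 4, so C=4.
Step 9. [col 5: B + X ≡ W (mod 10)] in column 5 we have B+X≡W with carry-in 0; given X=8, W=7 and digits 1,2,3,4,5,6,7,8 already taken and all letters distinct, that pins B to 9, so B=9.

Answer: A=5, B=9, C=4, E=1, H=2, M=6, T=3, W=7, X=8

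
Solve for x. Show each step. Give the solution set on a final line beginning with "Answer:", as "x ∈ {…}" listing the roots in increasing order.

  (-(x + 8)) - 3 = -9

Step 1. [(-(x + 8)) - 3 = -9] peel the -3: add 3 from each side, so sub: -(x + 8) = -6.
Step 2. [-(x + 8) = -6] flip signs both sides, so neg: x + 8 = 6.
Step 3. [x + 8 = 6] peel the +8: subtract 8 from each side, so sub: x = -2.

Answer: x ∈ {-2}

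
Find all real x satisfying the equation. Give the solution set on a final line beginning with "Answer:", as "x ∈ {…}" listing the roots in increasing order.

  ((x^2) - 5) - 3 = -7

Step 1. [((x^2) - 5) - 3 = -7] 3 comes off first (add 3). So sub: (x^2) - 5 = -4.
Step 2. [(x^2) - 5 = -4] peel the -5: add 5 from each side, so sub: x^2 = 1.
Step 3. [x^2 = 1] √ both sides: 1 ≥ 0 gives two branches ⇒ sqrt: x = 1 or -1.

Answer: x ∈ {-1, 1}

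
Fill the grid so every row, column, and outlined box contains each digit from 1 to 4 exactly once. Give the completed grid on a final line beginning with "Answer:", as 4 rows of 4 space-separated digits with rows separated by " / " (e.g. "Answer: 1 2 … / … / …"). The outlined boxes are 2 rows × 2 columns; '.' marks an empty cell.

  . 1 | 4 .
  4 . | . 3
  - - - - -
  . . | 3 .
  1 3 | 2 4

Step 1. [r2c2∈{2}] nothing but 2 survives at r2c2 ⇒ r2c2=2.
Step 2. [r3c4∈{1}] r3c4's peers cover all but 1. So r3c4=1.
Step 3. [r3c2∈{4}] r3c2 has the single candidate 4 ⇒ r3c2=4.
Step 4. [r2c3∈{1}] only 1 remains possible at r2c3 ⇒ r2c3=1.
Step 5. [r3c1∈{2}] r3c1 is down to just 2, so r3c1=2.
Step 6. [r1c4∈{2}] r1c4's peers cover all but 2 ⇒ r1c4=2.
Step 7. [r1c1∈{3}] r1c1 has the single candidate 3. So r1c1=3.

Answer: 3 1 4 2 / 4 2 1 3 / 2 4 3 1 / 1 3 2 4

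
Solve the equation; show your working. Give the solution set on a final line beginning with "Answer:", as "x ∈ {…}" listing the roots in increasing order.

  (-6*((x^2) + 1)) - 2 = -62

Step 1. [(-6*((x^2) + 1)) - 2 = -62] peel the -2: add 2 from each side. So sub: -6*((x^2) + 1) = -60.
Step 2. [-6*((x^2) + 1) = -60] divide by the outer -6 ⇒ div: (x^2) + 1 = 10.
Step 3. [(x^2) + 1 = 10] 1 comes off first (subtract 1), so sub: x^2 = 9.
Step 4. [x^2 = 9] LHS squared, RHS 9 ≥ 0: apply √ (±) ⇒ sqrt: x = 3 or -3.

Answer: x ∈ {-3, 3}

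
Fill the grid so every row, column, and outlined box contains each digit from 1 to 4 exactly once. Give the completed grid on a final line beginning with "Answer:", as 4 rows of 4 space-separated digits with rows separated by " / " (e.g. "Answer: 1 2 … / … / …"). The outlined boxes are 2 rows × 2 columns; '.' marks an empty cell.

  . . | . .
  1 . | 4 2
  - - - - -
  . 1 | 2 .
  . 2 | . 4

Step 1. [r4c1∈{3}] only 3 remains possible at r4c1 ⇒ r4c1=3.
Step 2. [r1c3∈{1,3}] across col 3, 3 lands solely at r1c3 ⇒ r1c3=3.
Step 3. [r1c1∈{2,4}] 2 has one home in row 1: r1c1 ⇒ r1c1=2.
Step 4. [r3c1∈{4}] only 4 remains possible at r3c1, so r3c1=4.
Step 5. [r2c2∈{3}] only 3 remains possible at r2c2. So r2c2=3.
Step 6. [r4c3∈{1}] r4c3 has the single candidate 1. So r4c3=1.
Step 7. [r1c2∈{4}] r1c2's peers cover all but 4, so r1c2=4.
Step 8. [r1c4∈{1}] only 1 remains possible at r1c4 ⇒ r1c4=1.
Step 9. [r3c4∈{3}] r3c4's peers cover all but 3. So r3c4=3.

Answer: 2 4 3 1 / 1 3 4 2 / 4 1 2 3 / 3 2 1 4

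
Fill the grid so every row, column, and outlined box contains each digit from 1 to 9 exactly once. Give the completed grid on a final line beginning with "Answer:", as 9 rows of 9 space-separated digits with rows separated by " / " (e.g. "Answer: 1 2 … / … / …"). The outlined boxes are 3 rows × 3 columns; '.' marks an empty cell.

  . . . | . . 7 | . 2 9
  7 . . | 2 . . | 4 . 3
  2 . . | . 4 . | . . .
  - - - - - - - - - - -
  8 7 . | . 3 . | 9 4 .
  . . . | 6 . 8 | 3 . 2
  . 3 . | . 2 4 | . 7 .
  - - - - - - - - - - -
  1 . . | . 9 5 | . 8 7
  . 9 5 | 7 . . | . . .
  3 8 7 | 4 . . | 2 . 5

Step 1. [r4c6∈{1}] r4c6 is down to just 1. So r4c6=1.
Step 2. [r7c7∈{6}] only 6 remains possible at r7c7 ⇒ r7c7=6.
Step 3. [r8c7∈{1}] r8c7 has the single candidate 1. So r8c7=1.
Step 4. [r9c6∈{6}] r9c6 is down to just 6, so r9c6=6.
Step 5. [r4c4∈{5}] r4c4 has the single candidate 5, so r4c4=5.
Step 6. [r7c4∈{3}] r7c4's peers cover all but 3, so r7c4=3.
Step 7. [r1c3∈{1,3,4,6,8}] 3 has one home in row 1: r1c3 ⇒ r1c3=3.
Step 8. [r6c4∈{9}] r6c4 has the single candidate 9, so r6c4=9.
Step 9. [r4c9∈{6}] nothing but 6 survives at r4c9, so r4c9=6.
Step 10. [r8c1∈{4,6}] across row 8, 6 lands solely at r8c1, so r8c1=6.
Step 11. [r6c1∈{5}] r6c1's peers cover all but 5 ⇒ r6c1=5.
Step 12. [r6c7∈{8}] r6c7 has the single candidate 8 ⇒ r6c7=8.
Step 13. [r1c7∈{5}] r1c7's peers cover all but 5. So r1c7=5.
Step 14. [r2c5∈{1,5,6,8}] across col 5, 5 lands solely at r2c5 ⇒ r2c5=5.
Step 15. [r2c3∈{1,6,8,9}] 8 has one home in row 2: r2c3. So r2c3=8.
Step 16. [r3c3∈{1,6,9}] in box 1, 9 fits only at r3c3 ⇒ r3c3=9.
Step 17. [r6c9∈{1}] nothing but 1 survives at r6c9 ⇒ r6c9=1.
Step 18. [r1c5∈{1,6,8}] r1c5 is the only open cell in col 5 admitting 6 ⇒ r1c5=6.
Step 19. [r1c1∈{4}] r1c1's peers cover all but 4, so r1c1=4.
Step 20. [r1c2∈{1}] nothing but 1 survives at r1c2 ⇒ r1c2=1.
Step 21. [r5c2∈{4}] r5c2 is down to just 4, so r5c2=4.
Step 22. [r2c2∈{6}] only 6 remains possible at r2c2 ⇒ r2c2=6.
Step 23. [r3c4∈{1,8}] 1 has one home in col 4: r3c4. So r3c4=1.
Step 24. [r4c3∈{2}] r4c3 has the single candidate 2, so r4c3=2.
Step 25. [r8c6∈{2}] only 2 remains possible at r8c6 ⇒ r8c6=2.
Step 26. [r8c5∈{8}] r8c5's peers cover all but 8, so r8c5=8.
Step 27. [r9c5∈{1}] r9c5 has the single candidate 1. So r9c5=1.
Step 28. [r7c3∈{4}] r7c3's peers cover all but 4 ⇒ r7c3=4.
Step 29. [r2c8∈{1}] nothing but 1 survives at r2c8, so r2c8=1.
Step 30. [r5c5∈{7}] nothing but 7 survives at r5c5 ⇒ r5c5=7.
Step 31. [r5c3∈{1}] r5c3 is down to just 1. So r5c3=1.
Step 32. [r2c6∈{9}] r2c6 is down to just 9, so r2c6=9.
Step 33. [r3c2∈{5}] r3c2 has the single candidate 5 ⇒ r3c2=5.
Step 34. [r3c9∈{8}] r3c9 has the single candidate 8, so r3c9=8.
Step 35. [r8c8∈{3}] r8c8 is down to just 3. So r8c8=3.
Step 36. [r9c8∈{9}] only 9 remains possible at r9c8 ⇒ r9c8=9.
Step 37. [r5c8∈{5}] only 5 remains possible at r5c8, so r5c8=5.
Step 38. [r3c8∈{6}] r3c8's peers cover all but 6. So r3c8=6.
Step 39. [r8c9∈{4}] r8c9's peers cover all but 4. So r8c9=4.
Step 40. [r3c7∈{7}] nothing but 7 survives at r3c7 ⇒ r3c7=7.
Step 41. [r7c2∈{2}] nothing but 2 survives at r7c2, so r7c2=2.
Step 42. [r6c3∈{6}] only 6 remains possible at r6c3. So r6c3=6.
Step 43. [r1c4∈{8}] r1c4 has the single candidate 8. So r1c4=8.
Step 44. [r3c6∈{3}] only 3 remains possible at r3c6 ⇒ r3c6=3.
Step 45. [r5c1∈{9}] nothing but 9 survives at r5c1 ⇒ r5c1=9.

Answer: 4 1 3 8 6 7 5 2 9 / 7 6 8 2 5 9 4 1 3 / 2 5 9 1 4 3 7 6 8 / 8 7 2 5 3 1 9 4 6 / 9 4 1 6 7 8 3 5 2 / 5 3 6 9 2 4 8 7 1 / 1 2 4 3 9 5 6 8 7 / 6 9 5 7 8 2 1 3 4 / 3 8 7 4 1 6 2 9 5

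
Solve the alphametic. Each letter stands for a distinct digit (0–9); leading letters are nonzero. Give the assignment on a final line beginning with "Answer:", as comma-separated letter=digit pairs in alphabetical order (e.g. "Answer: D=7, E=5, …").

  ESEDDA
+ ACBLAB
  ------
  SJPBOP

Step 1. [col 1: A + B ≡ P (mod 10)] several values work for P in column 1 (A + B ≡ P (mod 10), carry-in 0); try P=7, so P=7.
Step 2. [col 1: A + B ≡ P (mod 10)] column 1 (A + B ≡ P (mod 10), carry-in 0) doesn't pin A yet; pick A=2 and continue. So A=2.
Step 3. [col 1: A + B ≡ P (mod 10)] from column 1 (A=2, P=7, carry-in 0, digits 2,7 already taken and all letters distinct): B must equal 5, so B=5.
Step 4. [col 2: D + A ≡ O (mod 10)] D=8 is one option consistent with column 2 (D + A ≡ O (mod 10), carry-in 0) — take it ⇒ D=8.
Step 5. [col 2: D + A ≡ O (mod 10)] from column 2 (D=8, A=2, carry-in 0, digits 2,5,7,8 already taken and all letters distinct): O must equal 0. So O=0.
Step 6. [col 3: D + L ≡ B (mod 10)] in column 3 we have D+L≡B with carry-in 1; given D=8, B=5 and digits 0,2,5,7,8 already taken and all letters distinct, that pins L to 6, so L=6.
Step 7. [col 4: E + B ≡ P (mod 10)] column 4: given B=5, P=7, carry-in 1, and digits 0,2,5,6,7,8 already taken and all letters distinct, E+B≡P (mod 10) forces E=1 ⇒ E=1.
Step 8. [col 5: S + C ≡ J (mod 10)] in column 5 we have S+C≡J with carry-in 0; given nothing yet and digits 0,1,2,5,6,7,8 already taken and all letters distinct, that pins J to 3 ⇒ J=3.
Step 9. [col 5: S + C ≡ J (mod 10)] no forcing yet in column 5 (carry-in 0); C=9 is free and consistent — try it. So C=9.
Step 10. [col 5: S + C ≡ J (mod 10)] column 5 reads S+C+carry(0)=J with C=9, J=3; with digits 0,1,2,3,5,6,7,8,9 already taken and all letters distinct, the only value for S is 4. So S=4.

Answer: A=2, B=5, C=9, D=8, E=1, J=3, L=6, O=0, P=7, S=4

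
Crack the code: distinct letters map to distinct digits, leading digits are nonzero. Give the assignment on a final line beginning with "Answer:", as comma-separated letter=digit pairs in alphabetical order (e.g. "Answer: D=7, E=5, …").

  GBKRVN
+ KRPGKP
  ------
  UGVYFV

Step 1. [col 1: N + P ≡ V (mod 10)] no forcing yet in column 1 (carry-in 0); N=3 is free and consistent — try it, so N=3.
Step 2. [col 1: N + P ≡ V (mod 10)] column 1 (N + P ≡ V (mod 10), carry-in 0) doesn't pin P yet; pick P=5 and continue. So P=5.
Step 3. [col 1: N + P ≡ V (mod 10)] column 1 reads N+P+carry(0)=V with N=3, P=5; with digits 3,5 already taken and all letters distinct, the only value for V is 8, so V=8.
Step 4. [col 2: V + K ≡ F (mod 10)] F=0 is one option consistent with column 2 (V + K ≡ F (mod 10), carry-in 0) — take it, so F=0.
Step 5. [col 2: V + K ≡ F (mod 10)] column 2: given V=8, F=0, carry-in 0, and digits 0,3,5,8 already taken and all letters distinct, V+K≡F (mod 10) forces K=2, so K=2.
Step 6. [col 3: R + G ≡ Y (mod 10)] no forcing yet in column 3 (carry-in 1); G=7 is free and consistent — try it. So G=7.
Step 7. [col 3: R + G ≡ Y (mod 10)] column 3 (R + G ≡ Y (mod 10), carry-in 1) doesn't pin R yet; pick R=6 and continue. So R=6.
Step 8. [col 3: R + G ≡ Y (mod 10)] column 3: given R=6, G=7, carry-in 1, and digits 0,2,3,5,6,7,8 already taken and all letters distinct, R+G≡Y (mod 10) forces Y=4. So Y=4.
Step 9. [col 5: B + R ≡ G (mod 10)] column 5: given R=6, G=7, carry-in 0, and digits 0,2,3,4,5,6,7,8 already taken and all letters distinct, B+R≡G (mod 10) forces B=1 ⇒ B=1.
Step 10. [col 6: G + K ≡ U (mod 10)] from column 6 (G=7, K=2, carry-in 0, digits 0,1,2,3,4,5,6,7,8 already taken and all letters distinct): U must equal 9 ⇒ U=9.

Answer: B=1, F=0, G=7, K=2, N=3, P=5, R=6, U=9, V=8, Y=4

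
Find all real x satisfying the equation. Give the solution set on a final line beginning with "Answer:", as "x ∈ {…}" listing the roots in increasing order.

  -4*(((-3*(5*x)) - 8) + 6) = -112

Step 1. [-4*(((-3*(5*x)) - 8) + 6) = -112] -4 out front; divide by -4 ⇒ div: ((-3*(5*x)) - 8) + 6 = 28.
Step 2. [((-3*(5*x)) - 8) + 6 = 28] +6 is outermost — subtract 6 both sides ⇒ sub: (-3*(5*x)) - 8 = 22.
Step 3. [(-3*(5*x)) - 8 = 22] 8 comes off first (add 8) ⇒ sub: -3*(5*x) = 30.
Step 4. [-3*(5*x) = 30] -3 out front; divide by -3, so div: 5*x = -10.
Step 5. [5*x = -10] 5·(inner) — divide through by 5. So div: x = -2.

Answer: x ∈ {-2}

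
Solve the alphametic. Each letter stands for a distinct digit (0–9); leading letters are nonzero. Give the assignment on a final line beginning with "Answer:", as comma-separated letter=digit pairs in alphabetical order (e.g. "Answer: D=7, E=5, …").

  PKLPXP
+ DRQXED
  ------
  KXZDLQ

Step 1. [col 1: P + D ≡ Q (mod 10)] column 1 (P + D ≡ Q (mod 10), carry-in 0) doesn't pin D yet; pick D=6 and continue. So D=6.
Step 2. [col 1: P + D ≡ Q (mod 10)] P=1 is one option consistent with column 1 (P + D ≡ Q (mod 10), carry-in 0) — take it. So P=1.
Step 3. [col 1: P + D ≡ Q (mod 10)] column 1: given P=1, D=6, carry-in 0, and digits 1,6 already taken and all letters distinct, P+D≡Q (mod 10) forces Q=7, so Q=7.
Step 4. [col 2: X + E ≡ L (mod 10)] column 2 (X + E ≡ L (mod 10), carry-in 0) doesn't pin X yet; pick X=4 and continue ⇒ X=4.
Step 5. [col 2: X + E ≡ L (mod 10)] several values work for L in column 2 (X + E ≡ L (mod 10), carry-in 0); try L=3 ⇒ L=3.
Step 6. [col 2: X + E ≡ L (mod 10)] from column 2 (X=4, L=3, carry-in 0, digits 1,3,4,6,7 already taken and all letters distinct): E must equal 9, so E=9.
Step 7. [col 4: L + Q ≡ Z (mod 10)] column 4 reads L+Q+carry(0)=Z with L=3, Q=7; with digits 1,3,4,6,7,9 already taken and all letters distinct, the only value for Z is 0, so Z=0.
Step 8. [col 5: K + R ≡ X (mod 10)] no forcing yet in column 5 (carry-in 1); K=8 is free and consistent — try it ⇒ K=8.
Step 9. [col 5: K + R ≡ X (mod 10)] from column 5 (K=8, X=4, carry-in 1, digits 0,1,3,4,6,7,8,9 already taken and all letters distinct): R must equal 5, so R=5.

Answer: D=6, E=9, K=8, L=3, P=1, Q=7, R=5, X=4, Z=0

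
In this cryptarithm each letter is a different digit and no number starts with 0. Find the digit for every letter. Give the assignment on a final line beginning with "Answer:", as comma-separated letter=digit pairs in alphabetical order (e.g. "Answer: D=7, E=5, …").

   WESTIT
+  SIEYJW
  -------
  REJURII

Step 1. [col 1: T + W ≡ I (mod 10)] column 1 (T + W ≡ I (mod 10), carry-in 0) doesn't pin W yet; pick W=7 and continue, so W=7.
Step 2. [R] the sum has 7 digits but both addends have 6; that extra leading digit R is the final carry, namely 1. So R=1.
Step 3. [col 1: T + W ≡ I (mod 10)] column 1 (T + W ≡ I (mod 10), carry-in 0) doesn't pin I yet; pick I=5 and continue. So I=5.
Step 4. [col 1: T + W ≡ I (mod 10)] column 1 reads T+W+carry(0)=I with W=7, I=5; with digits 1,5,7 already taken and all letters distinct, the only value for T is 8, so T=8.
Step 5. [col 2: I + J ≡ I (mod 10)] in column 2 we have I+J≡I with carry-in 1; given I=5 and digits 1,5,7,8 already taken and all letters distinct, that pins J to 9, so J=9.
Step 6. [col 3: T + Y ≡ R (mod 10)] column 3 reads T+Y+carry(1)=R with T=8, R=1; with digits 1,5,7,8,9 already taken and all letters distinct, the only value for Y is 2 ⇒ Y=2.
Step 7. [col 4: S + E ≡ U (mod 10)] several values work for E in column 4 (S + E ≡ U (mod 10), carry-in 1); try E=3. So E=3.
Step 8. [col 4: S + E ≡ U (mod 10)] no forcing yet in column 4 (carry-in 1); U=0 is free and consistent — try it ⇒ U=0.
Step 9. [col 4: S + E ≡ U (mod 10)] column 4: given E=3, U=0, carry-in 1, and digits 0,1,2,3,5,7,8,9 already taken and all letters distinct, S+E≡U (mod 10) forces S=6, so S=6.

Answer: E=3, I=5, J=9, R=1, S=6, T=8, U=0, W=7, Y=2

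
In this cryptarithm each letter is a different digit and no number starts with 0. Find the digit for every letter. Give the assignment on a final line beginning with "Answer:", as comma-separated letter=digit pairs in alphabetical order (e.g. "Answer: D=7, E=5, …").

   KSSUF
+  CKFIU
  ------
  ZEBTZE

Step 1. [col 1: F + U ≡ E (mod 10)] column 1 (F + U ≡ E (mod 10), carry-in 0) doesn't pin E yet; pick E=6 and continue. So E=6.
Step 2. [Z] the sum has 6 digits but both addends have 5; that extra leading digit Z is the final carry, namely 1 ⇒ Z=1.
Step 3. [col 1: F + U ≡ E (mod 10)] several values work for U in column 1 (F + U ≡ E (mod 10), carry-in 0); try U=2 ⇒ U=2.
Step 4. [col 1: F + U ≡ E (mod 10)] column 1: given U=2, E=6, carry-in 0, and digits 1,2,6 already taken and all letters distinct, F+U≡E (mod 10) forces F=4 ⇒ F=4.
Step 5. [col 2: U + I ≡ Z (mod 10)] column 2: given U=2, Z=1, carry-in 0, and digits 1,2,4,6 already taken and all letters distinct, U+I≡Z (mod 10) forces I=9. So I=9.
Step 6. [col 3: S + F ≡ T (mod 10)] S=5 is one option consistent with column 3 (S + F ≡ T (mod 10), carry-in 1) — take it ⇒ S=5.
Step 7. [col 3: S + F ≡ T (mod 10)] column 3 reads S+F+carry(1)=T with S=5, F=4; with digits 1,2,4,5,6,9 already taken and all letters distinct, the only value for T is 0, so T=0.
Step 8. [col 4: S + K ≡ B (mod 10)] from column 4 (S=5, carry-in 1, digits 0,1,2,4,5,6,9 already taken and all letters distinct): K must equal 7. So K=7.
Step 9. [col 4: S + K ≡ B (mod 10)] column 4 reads S+K+carry(1)=B with S=5, K=7; with digits 0,1,2,4,5,6,7,9 already taken and all letters distinct, the only value for B is 3 ⇒ B=3.
Step 10. [col 5: K + C ≡ E (mod 10)] column 5 reads K+C+carry(1)=E with K=7, E=6; with digits 0,1,2,3,4,5,6,7,9 already taken and all letters distinct, the only value for C is 8 ⇒ C=8.

Answer: B=3, C=8, E=6, F=4, I=9, K=7, S=5, T=0, U=2, Z=1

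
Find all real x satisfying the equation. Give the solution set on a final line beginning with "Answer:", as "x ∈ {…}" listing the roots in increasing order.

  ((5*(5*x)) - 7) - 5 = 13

Step 1. [((5*(5*x)) - 7) - 5 = 13] -5 is outermost — add 5 both sides. So sub: (5*(5*x)) - 7 = 18.
Step 2. [(5*(5*x)) - 7 = 18] 7 comes off first (add 7). So sub: 5*(5*x) = 25.
Step 3. [5*(5*x) = 25] 5 out front; divide by 5 ⇒ div: 5*x = 5.
Step 4. [5*x = 5] divide by the outer 5. So div: x = 1.

Answer: x ∈ {1}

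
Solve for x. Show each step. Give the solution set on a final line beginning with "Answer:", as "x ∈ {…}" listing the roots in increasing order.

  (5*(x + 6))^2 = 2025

Step 1. [(5*(x + 6))^2 = 2025] 2025 ≥ 0, LHS is (·)² — take ±√ ⇒ sqrt: 5*(x + 6) = 45 or -45.
Step 2. [5*(x + 6) = 45 or -45] 5 out front; divide by 5, so div: x + 6 = 9 or -9.
Step 3. [x + 6 = 9 or -9] peel the +6: subtract 6 from each side ⇒ sub: x = 3 or -15.

Answer: x ∈ {-15, 3}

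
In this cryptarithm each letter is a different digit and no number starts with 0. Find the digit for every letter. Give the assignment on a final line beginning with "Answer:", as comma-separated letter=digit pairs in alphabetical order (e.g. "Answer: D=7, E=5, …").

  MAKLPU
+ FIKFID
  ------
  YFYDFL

Step 1. [col 1: U + D ≡ L (mod 10)] no forcing yet in column 1 (carry-in 0); D=9 is free and consistent — try it. So D=9.
Step 2. [col 1: U + D ≡ L (mod 10)] U=7 is one option consistent with column 1 (U + D ≡ L (mod 10), carry-in 0) — take it ⇒ U=7.
Step 3. [col 1: U + D ≡ L (mod 10)] from column 1 (U=7, D=9, carry-in 0, digits 7,9 already taken and all letters distinct): L must equal 6 ⇒ L=6.
Step 4. [col 2: P + I ≡ F (mod 10)] column 2 (P + I ≡ F (mod 10), carry-in 1) doesn't pin F yet; pick F=3 and continue, so F=3.
Step 5. [col 2: P + I ≡ F (mod 10)] column 2 (P + I ≡ F (mod 10), carry-in 1) doesn't pin I yet; pick I=2 and continue. So I=2.
Step 6. [col 2: P + I ≡ F (mod 10)] from column 2 (I=2, F=3, carry-in 1, digits 2,3,6,7,9 already taken and all letters distinct): P must equal 0 ⇒ P=0.
Step 7. [col 4: K + K ≡ Y (mod 10)] in column 4 we have K+K≡Y with carry-in 0; given nothing yet and digits 0,2,3,6,7,9 already taken and all letters distinct, that pins Y to 8 ⇒ Y=8.
Step 8. [col 4: K + K ≡ Y (mod 10)] column 4: given Y=8, carry-in 0, and digits 0,2,3,6,7,8,9 already taken and all letters distinct, K+K≡Y (mod 10) forces K=4, so K=4.
Step 9. [col 5: A + I ≡ F (mod 10)] in column 5 we have A+I≡F with carry-in 0; given I=2, F=3 and digits 0,2,3,4,6,7,8,9 already taken and all letters distinct, that pins A to 1. So A=1.
Step 10. [col 6: M + F ≡ Y (mod 10)] in column 6 we have M+F≡Y with carry-in 0; given F=3, Y=8 and digits 0,1,2,3,4,6,7,8,9 already taken and all letters distinct, that pins M to 5 ⇒ M=5.

Answer: A=1, D=9, F=3, I=2, K=4, L=6, M=5, P=0, U=7, Y=8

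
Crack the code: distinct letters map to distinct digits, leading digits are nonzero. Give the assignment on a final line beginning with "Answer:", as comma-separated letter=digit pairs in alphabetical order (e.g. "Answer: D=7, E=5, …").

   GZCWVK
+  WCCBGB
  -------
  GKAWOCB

Step 1. [col 1: K + B ≡ B (mod 10)] in column 1 we have K+B≡B with carry-in 0; given nothing yet and all letters distinct, none taken yet, that pins K to 0 ⇒ K=0.
Step 2. [G] the sum has 7 digits but both addends have 6; that extra leading digit G is the final carry, namely 1 ⇒ G=1.
Step 3. [col 1: K + B ≡ B (mod 10)] several values work for B in column 1 (K + B ≡ B (mod 10), carry-in 0); try B=8. So B=8.
Step 4. [col 2: V + G ≡ C (mod 10)] C=4 is one option consistent with column 2 (V + G ≡ C (mod 10), carry-in 0) — take it, so C=4.
Step 5. [col 2: V + G ≡ C (mod 10)] column 2: given G=1, C=4, carry-in 0, and digits 0,1,4,8 already taken and all letters distinct, V+G≡C (mod 10) forces V=3. So V=3.
Step 6. [col 3: W + B ≡ O (mod 10)] W=9 is one option consistent with column 3 (W + B ≡ O (mod 10), carry-in 0) — take it ⇒ W=9.
Step 7. [col 3: W + B ≡ O (mod 10)] column 3: given W=9, B=8, carry-in 0, and digits 0,1,3,4,8,9 already taken and all letters distinct, W+B≡O (mod 10) forces O=7, so O=7.
Step 8. [col 5: Z + C ≡ A (mod 10)] column 5: given C=4, carry-in 0, and digits 0,1,3,4,7,8,9 already taken and all letters distinct, Z+C≡A (mod 10) forces A=6 ⇒ A=6.
Step 9. [col 5: Z + C ≡ A (mod 10)] in column 5 we have Z+C≡A with carry-in 0; given C=4, A=6 and digits 0,1,3,4,6,7,8,9 already taken and all letters distinct, that pins Z to 2, so Z=2.

Answer: A=6, B=8, C=4, G=1, K=0, O=7, V=3, W=9, Z=2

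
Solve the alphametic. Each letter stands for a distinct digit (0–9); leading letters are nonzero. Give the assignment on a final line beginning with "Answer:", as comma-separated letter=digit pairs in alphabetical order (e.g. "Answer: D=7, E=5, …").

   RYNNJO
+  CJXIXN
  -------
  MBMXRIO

Step 1. [col 1: O + N ≡ O (mod 10)] column 1: given nothing yet, carry-in 0, and all letters distinct, none taken yet, O+N≡O (mod 10) forces N=0, so N=0.
Step 2. [col 1: O + N ≡ O (mod 10)] several values work for O in column 1 (O + N ≡ O (mod 10), carry-in 0); try O=9. So O=9.
Step 3. [col 2: J + X ≡ I (mod 10)] no forcing yet in column 2 (carry-in 0); I=3 is free and consistent — try it ⇒ I=3.
Step 4. [M] adding two 6-digit numbers gives at most 6+1 digits, and here it does — M is that final carry and must be 1 ⇒ M=1.
Step 5. [col 2: J + X ≡ I (mod 10)] column 2 (J + X ≡ I (mod 10), carry-in 0) doesn't pin X yet; pick X=8 and continue. So X=8.
Step 6. [col 2: J + X ≡ I (mod 10)] from column 2 (X=8, I=3, carry-in 0, digits 0,1,3,8,9 already taken and all letters distinct): J must equal 5, so J=5.
Step 7. [col 3: N + I ≡ R (mod 10)] in column 3 we have N+I≡R with carry-in 1; given N=0, I=3 and digits 0,1,3,5,8,9 already taken and all letters distinct, that pins R to 4, so R=4.
Step 8. [col 5: Y + J ≡ M (mod 10)] in column 5 we have Y+J≡M with carry-in 0; given J=5, M=1 and digits 0,1,3,4,5,8,9 already taken and all letters distinct, that pins Y to 6 ⇒ Y=6.
Step 9. [col 6: R + C ≡ B (mod 10)] several values work for C in column 6 (R + C ≡ B (mod 10), carry-in 1); try C=7. So C=7.
Step 10. [col 6: R + C ≡ B (mod 10)] column 6 reads R+C+carry(1)=B with R=4, C=7; with digits 0,1,3,4,5,6,7,8,9 already taken and all letters distinct, the only value for B is 2. So B=2.

Answer: B=2, C=7, I=3, J=5, M=1, N=0, O=9, R=4, X=8, Y=6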